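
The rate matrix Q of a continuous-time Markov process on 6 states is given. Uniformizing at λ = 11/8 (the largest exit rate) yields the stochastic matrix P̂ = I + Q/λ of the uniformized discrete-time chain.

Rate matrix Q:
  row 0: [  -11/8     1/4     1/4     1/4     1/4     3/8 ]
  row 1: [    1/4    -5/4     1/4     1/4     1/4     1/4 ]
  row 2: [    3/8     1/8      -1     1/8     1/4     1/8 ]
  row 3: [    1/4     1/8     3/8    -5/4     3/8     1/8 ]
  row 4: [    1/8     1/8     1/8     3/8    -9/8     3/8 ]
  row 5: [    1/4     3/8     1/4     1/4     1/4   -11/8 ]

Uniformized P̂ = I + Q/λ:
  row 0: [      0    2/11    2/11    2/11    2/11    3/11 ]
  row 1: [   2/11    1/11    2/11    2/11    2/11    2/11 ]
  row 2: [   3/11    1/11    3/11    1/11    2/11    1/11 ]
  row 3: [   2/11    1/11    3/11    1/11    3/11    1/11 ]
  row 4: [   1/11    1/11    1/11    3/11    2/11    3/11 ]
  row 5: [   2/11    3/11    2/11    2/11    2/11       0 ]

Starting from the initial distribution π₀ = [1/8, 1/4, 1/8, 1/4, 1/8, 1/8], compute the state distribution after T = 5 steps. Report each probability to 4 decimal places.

t=0: π = [0.1250, 0.2500, 0.1250, 0.2500, 0.1250, 0.1250]
t=1: π = [0.1591, 0.1250, 0.2045, 0.1591, 0.2045, 0.1477]
t=2: π = [0.1529, 0.1322, 0.1963, 0.1674, 0.1963, 0.1550]
t=3: π = [0.1540, 0.1330, 0.1970, 0.1666, 0.1970, 0.1523]
t=4: π = [0.1538, 0.1326, 0.1970, 0.1667, 0.1970, 0.1530]
t=5: π = [0.1539, 0.1327, 0.1970, 0.1667, 0.1970, 0.1528]

π = [0.1539, 0.1327, 0.1970, 0.1667, 0.1970, 0.1528]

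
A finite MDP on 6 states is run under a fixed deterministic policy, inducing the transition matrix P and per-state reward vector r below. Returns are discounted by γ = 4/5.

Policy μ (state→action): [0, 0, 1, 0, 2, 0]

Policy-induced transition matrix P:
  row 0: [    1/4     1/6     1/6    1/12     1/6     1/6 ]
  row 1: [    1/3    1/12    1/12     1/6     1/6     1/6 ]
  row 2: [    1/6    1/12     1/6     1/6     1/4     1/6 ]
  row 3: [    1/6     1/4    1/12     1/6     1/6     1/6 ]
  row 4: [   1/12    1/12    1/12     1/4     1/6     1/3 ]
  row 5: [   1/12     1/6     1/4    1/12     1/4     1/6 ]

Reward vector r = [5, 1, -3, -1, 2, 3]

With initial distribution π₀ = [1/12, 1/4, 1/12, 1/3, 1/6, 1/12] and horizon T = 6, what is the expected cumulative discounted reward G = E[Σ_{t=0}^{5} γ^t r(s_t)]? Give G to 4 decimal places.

G = 4.5953

t=0: π = [0.0833, 0.2500, 0.0833, 0.3333, 0.1667, 0.0833], E[r] = 0.6667, γ^t·E[r] = 0.666667, running G = 0.666667
t=1: π = [0.1944, 0.1528, 0.1111, 0.1667, 0.1806, 0.1944], E[r] = 1.5694, γ^t·E[r] = 1.255556, running G = 1.922222
t=2: π = [0.1771, 0.1435, 0.1412, 0.1493, 0.1921, 0.1968], E[r] = 1.4306, γ^t·E[r] = 0.915556, running G = 2.837778
t=3: π = [0.1729, 0.1394, 0.1427, 0.1515, 0.1948, 0.1987], E[r] = 1.4103, γ^t·E[r] = 0.722074, running G = 3.559852
t=4: π = [0.1715, 0.1396, 0.1427, 0.1519, 0.1951, 0.1991], E[r] = 1.4046, γ^t·E[r] = 0.575319, running G = 4.135170
t=5: π = [0.1714, 0.1395, 0.1427, 0.1520, 0.1952, 0.1992], E[r] = 1.4041, γ^t·E[r] = 0.460084, running G = 4.595254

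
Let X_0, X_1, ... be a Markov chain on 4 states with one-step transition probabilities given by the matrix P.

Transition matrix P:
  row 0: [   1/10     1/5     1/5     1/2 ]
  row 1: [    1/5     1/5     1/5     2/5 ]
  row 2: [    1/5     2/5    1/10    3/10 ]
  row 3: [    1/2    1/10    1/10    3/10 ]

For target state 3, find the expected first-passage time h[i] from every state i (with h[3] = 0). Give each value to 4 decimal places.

First-step conditioning: h[3] = 0; for i ≠ 3, h[i] = 1 + Σ_k P[i][k]·h[k].
  h[0] = 1 + 1/10·h[0] + 1/5·h[1] + 1/5·h[2]
  h[1] = 1 + 1/5·h[0] + 1/5·h[1] + 1/5·h[2]
  h[2] = 1 + 1/5·h[0] + 2/5·h[1] + 1/10·h[2]
Solving the 3×3 linear system over states ≠ 3 gives exactly h = [25/11, 5/2, 30/11, 0] (h[3] = 0 is the target).

h = [2.2727, 2.5000, 2.7273, 0.0000]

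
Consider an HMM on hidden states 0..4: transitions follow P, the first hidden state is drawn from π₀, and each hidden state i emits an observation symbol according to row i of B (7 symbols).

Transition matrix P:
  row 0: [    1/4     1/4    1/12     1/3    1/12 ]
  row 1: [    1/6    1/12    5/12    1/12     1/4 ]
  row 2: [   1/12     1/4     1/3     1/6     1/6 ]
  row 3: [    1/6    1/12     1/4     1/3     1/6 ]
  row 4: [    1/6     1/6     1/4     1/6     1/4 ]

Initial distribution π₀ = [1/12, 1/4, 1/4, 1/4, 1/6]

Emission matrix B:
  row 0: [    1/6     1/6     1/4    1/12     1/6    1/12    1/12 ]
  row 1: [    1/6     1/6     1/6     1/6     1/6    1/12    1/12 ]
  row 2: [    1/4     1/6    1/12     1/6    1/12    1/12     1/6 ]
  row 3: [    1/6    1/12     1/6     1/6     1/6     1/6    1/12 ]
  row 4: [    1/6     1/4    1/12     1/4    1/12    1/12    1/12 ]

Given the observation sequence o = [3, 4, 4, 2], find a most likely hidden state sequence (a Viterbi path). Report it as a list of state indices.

path = [3, 3, 3, 3]

t=0: δ = [6.944e-03, 4.167e-02, 4.167e-02, 4.167e-02, 4.167e-02]  (obs o_0=3)
t=1: δ = [1.157e-03, 1.736e-03, 1.447e-03, 2.315e-03, 8.681e-04]  ψ = [1, 2, 1, 3, 1]  (obs o_1=4)
t=2: δ = [6.430e-05, 6.028e-05, 6.028e-05, 1.286e-04, 3.617e-05]  ψ = [3, 2, 1, 3, 1]  (obs o_2=4)
t=3: δ = [5.358e-06, 2.679e-06, 2.679e-06, 7.144e-06, 1.786e-06]  ψ = [3, 0, 3, 3, 3]  (obs o_3=2)
backtrack: best end state = 3; path = [3, 3, 3, 3]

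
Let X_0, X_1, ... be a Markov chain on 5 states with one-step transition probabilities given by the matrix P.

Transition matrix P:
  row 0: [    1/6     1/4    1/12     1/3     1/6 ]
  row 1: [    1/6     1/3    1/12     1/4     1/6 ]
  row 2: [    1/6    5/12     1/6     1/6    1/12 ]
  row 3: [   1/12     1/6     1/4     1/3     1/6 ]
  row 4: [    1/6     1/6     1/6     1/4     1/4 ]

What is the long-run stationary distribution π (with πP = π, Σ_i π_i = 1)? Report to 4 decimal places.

Balance equations π_j = Σ_i π_i·P[i][j]:
  π_0 = 1/6·π_0 + 1/6·π_1 + 1/6·π_2 + 1/12·π_3 + 1/6·π_4
  π_1 = 1/4·π_0 + 1/3·π_1 + 5/12·π_2 + 1/6·π_3 + 1/6·π_4
  π_2 = 1/12·π_0 + 1/12·π_1 + 1/6·π_2 + 1/4·π_3 + 1/6·π_4
  π_3 = 1/3·π_0 + 1/4·π_1 + 1/6·π_2 + 1/3·π_3 + 1/4·π_4
  normalize: π_0 + π_1 + π_2 + π_3 + π_4 = 1
Solving the linear system gives exactly π = [475/3298, 861/3298, 513/3298, 448/1649, 553/3298].

π = [0.1440, 0.2611, 0.1555, 0.2717, 0.1677]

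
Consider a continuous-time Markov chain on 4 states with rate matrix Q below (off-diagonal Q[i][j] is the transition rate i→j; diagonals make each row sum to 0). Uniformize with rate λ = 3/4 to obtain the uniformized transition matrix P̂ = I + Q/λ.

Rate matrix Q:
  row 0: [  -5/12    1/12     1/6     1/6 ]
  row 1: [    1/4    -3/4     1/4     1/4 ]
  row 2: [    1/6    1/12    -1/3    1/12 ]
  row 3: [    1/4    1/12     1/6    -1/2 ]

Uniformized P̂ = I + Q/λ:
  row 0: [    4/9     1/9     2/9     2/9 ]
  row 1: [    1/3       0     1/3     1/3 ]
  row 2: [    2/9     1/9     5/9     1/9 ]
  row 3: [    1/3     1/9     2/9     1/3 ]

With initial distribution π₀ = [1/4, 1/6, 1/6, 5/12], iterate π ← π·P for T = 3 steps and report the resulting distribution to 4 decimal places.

t=0: π = [0.2500, 0.1667, 0.1667, 0.4167]
t=1: π = [0.3426, 0.0926, 0.2963, 0.2685]
t=2: π = [0.3385, 0.1008, 0.3313, 0.2294]
t=3: π = [0.3341, 0.0999, 0.3439, 0.2221]

π = [0.3341, 0.0999, 0.3439, 0.2221]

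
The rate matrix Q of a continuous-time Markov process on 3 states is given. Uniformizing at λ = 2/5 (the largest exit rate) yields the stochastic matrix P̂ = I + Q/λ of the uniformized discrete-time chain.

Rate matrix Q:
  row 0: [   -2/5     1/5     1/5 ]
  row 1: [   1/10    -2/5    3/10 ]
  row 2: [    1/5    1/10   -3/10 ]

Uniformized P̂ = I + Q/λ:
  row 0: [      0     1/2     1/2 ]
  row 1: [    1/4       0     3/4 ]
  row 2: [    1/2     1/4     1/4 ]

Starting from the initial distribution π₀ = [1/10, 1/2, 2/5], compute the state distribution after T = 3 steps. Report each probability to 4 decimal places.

t=0: π = [0.1000, 0.5000, 0.4000]
t=1: π = [0.3250, 0.1500, 0.5250]
t=2: π = [0.3000, 0.2938, 0.4063]
t=3: π = [0.2766, 0.2516, 0.4719]

π = [0.2766, 0.2516, 0.4719]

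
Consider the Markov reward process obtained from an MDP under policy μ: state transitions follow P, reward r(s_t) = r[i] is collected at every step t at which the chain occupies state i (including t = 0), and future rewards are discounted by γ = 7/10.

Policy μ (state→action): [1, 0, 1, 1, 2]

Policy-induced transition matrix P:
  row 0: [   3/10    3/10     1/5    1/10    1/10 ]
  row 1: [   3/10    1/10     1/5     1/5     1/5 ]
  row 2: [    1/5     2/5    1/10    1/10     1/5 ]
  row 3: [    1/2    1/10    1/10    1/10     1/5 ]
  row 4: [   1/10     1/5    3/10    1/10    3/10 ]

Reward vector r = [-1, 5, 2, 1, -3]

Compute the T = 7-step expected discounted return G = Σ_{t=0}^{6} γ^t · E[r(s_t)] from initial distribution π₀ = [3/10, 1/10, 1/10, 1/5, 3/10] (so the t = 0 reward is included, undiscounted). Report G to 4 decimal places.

G = 1.3177

t=0: π = [0.3000, 0.1000, 0.1000, 0.2000, 0.3000], E[r] = -0.3000, γ^t·E[r] = -0.300000, running G = -0.300000
t=1: π = [0.2700, 0.2200, 0.2000, 0.1100, 0.2000], E[r] = 0.7400, γ^t·E[r] = 0.518000, running G = 0.218000
t=2: π = [0.2620, 0.2340, 0.1890, 0.1220, 0.1930], E[r] = 0.8290, γ^t·E[r] = 0.406210, running G = 0.624210
t=3: π = [0.2669, 0.2284, 0.1882, 0.1234, 0.1931], E[r] = 0.7956, γ^t·E[r] = 0.272891, running G = 0.897101
t=4: π = [0.2672, 0.2292, 0.1882, 0.1228, 0.1926], E[r] = 0.7998, γ^t·E[r] = 0.192030, running G = 1.089130
t=5: π = [0.2672, 0.2292, 0.1882, 0.1229, 0.1925], E[r] = 0.8002, γ^t·E[r] = 0.134485, running G = 1.223615
t=6: π = [0.2673, 0.2291, 0.1881, 0.1229, 0.1925], E[r] = 0.8001, γ^t·E[r] = 0.094131, running G = 1.317746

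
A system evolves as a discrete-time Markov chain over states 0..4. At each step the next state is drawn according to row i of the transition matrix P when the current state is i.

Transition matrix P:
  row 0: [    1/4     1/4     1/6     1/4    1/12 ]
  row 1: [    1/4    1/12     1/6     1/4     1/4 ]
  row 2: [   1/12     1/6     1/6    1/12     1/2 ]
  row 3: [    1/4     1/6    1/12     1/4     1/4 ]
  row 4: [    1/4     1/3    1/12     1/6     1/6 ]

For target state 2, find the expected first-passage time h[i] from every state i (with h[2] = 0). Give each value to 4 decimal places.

h = [7.5356, 7.6253, 0.0000, 8.2607, 8.1629]

First-step conditioning: h[2] = 0; for i ≠ 2, h[i] = 1 + Σ_k P[i][k]·h[k].
  h[0] = 1 + 1/4·h[0] + 1/4·h[1] + 1/4·h[3] + 1/12·h[4]
  h[1] = 1 + 1/4·h[0] + 1/12·h[1] + 1/4·h[3] + 1/4·h[4]
  h[3] = 1 + 1/4·h[0] + 1/6·h[1] + 1/4·h[3] + 1/4·h[4]
  h[4] = 1 + 1/4·h[0] + 1/3·h[1] + 1/6·h[3] + 1/6·h[4]
Solving the 4×4 linear system over states ≠ 2 gives exactly h = [3700/491, 3744/491, 0, 4056/491, 4008/491] (h[2] = 0 is the target).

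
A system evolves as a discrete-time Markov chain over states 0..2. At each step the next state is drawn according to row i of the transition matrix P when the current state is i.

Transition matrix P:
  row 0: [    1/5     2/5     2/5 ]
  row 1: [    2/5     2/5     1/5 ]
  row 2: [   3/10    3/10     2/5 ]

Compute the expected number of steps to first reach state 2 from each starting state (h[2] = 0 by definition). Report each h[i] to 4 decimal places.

First-step conditioning: h[2] = 0; for i ≠ 2, h[i] = 1 + Σ_k P[i][k]·h[k].
  h[0] = 1 + 1/5·h[0] + 2/5·h[1]
  h[1] = 1 + 2/5·h[0] + 2/5·h[1]
Solving the 2×2 linear system over states ≠ 2 gives exactly h = [25/8, 15/4, 0] (h[2] = 0 is the target).

h = [3.1250, 3.7500, 0.0000]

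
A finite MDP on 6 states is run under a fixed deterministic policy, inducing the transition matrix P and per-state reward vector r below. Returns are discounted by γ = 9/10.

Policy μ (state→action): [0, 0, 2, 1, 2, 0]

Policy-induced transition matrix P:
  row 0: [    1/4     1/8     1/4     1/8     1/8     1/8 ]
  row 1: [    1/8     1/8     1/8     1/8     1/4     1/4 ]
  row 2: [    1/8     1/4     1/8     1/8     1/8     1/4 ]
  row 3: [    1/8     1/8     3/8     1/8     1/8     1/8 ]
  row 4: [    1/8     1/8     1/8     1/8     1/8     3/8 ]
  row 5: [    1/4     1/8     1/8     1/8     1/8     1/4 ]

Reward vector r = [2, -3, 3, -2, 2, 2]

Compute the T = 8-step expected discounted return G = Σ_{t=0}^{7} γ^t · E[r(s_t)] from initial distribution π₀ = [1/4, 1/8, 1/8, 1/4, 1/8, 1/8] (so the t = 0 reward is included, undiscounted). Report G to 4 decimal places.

t=0: π = [0.2500, 0.1250, 0.1250, 0.2500, 0.1250, 0.1250], E[r] = 0.5000, γ^t·E[r] = 0.500000, running G = 0.500000
t=1: π = [0.1719, 0.1406, 0.2188, 0.1250, 0.1406, 0.2031], E[r] = 1.0156, γ^t·E[r] = 0.914063, running G = 1.414063
t=2: π = [0.1719, 0.1523, 0.1777, 0.1250, 0.1426, 0.2305], E[r] = 0.9160, γ^t·E[r] = 0.741973, running G = 2.156035
t=3: π = [0.1753, 0.1472, 0.1777, 0.1250, 0.1440, 0.2307], E[r] = 0.9417, γ^t·E[r] = 0.686463, running G = 2.842498
t=4: π = [0.1758, 0.1472, 0.1782, 0.1250, 0.1434, 0.2305], E[r] = 0.9421, γ^t·E[r] = 0.618097, running G = 3.460595
t=5: π = [0.1758, 0.1473, 0.1782, 0.1250, 0.1434, 0.2303], E[r] = 0.9419, γ^t·E[r] = 0.556164, running G = 4.016759
t=6: π = [0.1758, 0.1473, 0.1782, 0.1250, 0.1434, 0.2303], E[r] = 0.9418, γ^t·E[r] = 0.500530, running G = 4.517289
t=7: π = [0.1758, 0.1473, 0.1782, 0.1250, 0.1434, 0.2303], E[r] = 0.9418, γ^t·E[r] = 0.450475, running G = 4.967764

G = 4.9678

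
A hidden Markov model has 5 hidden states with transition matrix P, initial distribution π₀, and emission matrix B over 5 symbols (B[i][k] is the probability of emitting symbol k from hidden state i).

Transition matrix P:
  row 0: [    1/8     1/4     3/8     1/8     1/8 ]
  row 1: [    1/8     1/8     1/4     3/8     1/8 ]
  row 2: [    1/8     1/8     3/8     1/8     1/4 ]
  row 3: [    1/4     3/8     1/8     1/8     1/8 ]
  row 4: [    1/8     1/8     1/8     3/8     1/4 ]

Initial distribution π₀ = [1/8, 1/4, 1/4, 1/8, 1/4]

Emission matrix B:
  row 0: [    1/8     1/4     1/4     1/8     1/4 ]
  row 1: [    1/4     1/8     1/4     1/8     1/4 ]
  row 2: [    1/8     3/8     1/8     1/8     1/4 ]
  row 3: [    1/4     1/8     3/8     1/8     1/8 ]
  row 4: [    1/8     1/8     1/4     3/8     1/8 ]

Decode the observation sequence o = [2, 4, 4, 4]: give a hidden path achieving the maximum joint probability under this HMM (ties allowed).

t=0: δ = [3.125e-02, 6.250e-02, 3.125e-02, 4.688e-02, 6.250e-02]  (obs o_0=2)
t=1: δ = [2.930e-03, 4.395e-03, 3.906e-03, 2.930e-03, 1.953e-03]  ψ = [3, 3, 1, 1, 4]  (obs o_1=4)
t=2: δ = [1.831e-04, 2.747e-04, 3.662e-04, 2.060e-04, 1.221e-04]  ψ = [3, 3, 2, 1, 2]  (obs o_2=4)
t=3: δ = [1.287e-05, 1.931e-05, 3.433e-05, 1.287e-05, 1.144e-05]  ψ = [3, 3, 2, 1, 2]  (obs o_3=4)
backtrack: best end state = 2; path = [1, 2, 2, 2]

path = [1, 2, 2, 2]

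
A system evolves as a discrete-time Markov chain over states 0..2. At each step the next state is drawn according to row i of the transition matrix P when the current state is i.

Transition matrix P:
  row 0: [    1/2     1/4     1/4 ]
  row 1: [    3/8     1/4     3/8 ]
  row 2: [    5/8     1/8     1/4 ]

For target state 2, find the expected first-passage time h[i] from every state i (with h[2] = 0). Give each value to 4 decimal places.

h = [3.5556, 3.1111, 0.0000]

First-step conditioning: h[2] = 0; for i ≠ 2, h[i] = 1 + Σ_k P[i][k]·h[k].
  h[0] = 1 + 1/2·h[0] + 1/4·h[1]
  h[1] = 1 + 3/8·h[0] + 1/4·h[1]
Solving the 2×2 linear system over states ≠ 2 gives exactly h = [32/9, 28/9, 0] (h[2] = 0 is the target).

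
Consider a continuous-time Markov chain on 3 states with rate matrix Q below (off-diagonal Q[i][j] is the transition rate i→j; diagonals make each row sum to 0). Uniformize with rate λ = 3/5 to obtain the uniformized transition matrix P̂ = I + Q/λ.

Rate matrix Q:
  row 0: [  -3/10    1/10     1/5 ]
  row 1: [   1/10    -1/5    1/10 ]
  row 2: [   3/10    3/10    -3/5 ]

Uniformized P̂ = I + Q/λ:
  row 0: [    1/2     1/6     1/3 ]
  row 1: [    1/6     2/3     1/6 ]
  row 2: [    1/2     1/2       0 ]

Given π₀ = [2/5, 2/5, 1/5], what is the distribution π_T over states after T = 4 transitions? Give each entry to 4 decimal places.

t=0: π = [0.4000, 0.4000, 0.2000]
t=1: π = [0.3667, 0.4333, 0.2000]
t=2: π = [0.3556, 0.4500, 0.1944]
t=3: π = [0.3500, 0.4565, 0.1935]
t=4: π = [0.3478, 0.4594, 0.1927]

π = [0.3478, 0.4594, 0.1927]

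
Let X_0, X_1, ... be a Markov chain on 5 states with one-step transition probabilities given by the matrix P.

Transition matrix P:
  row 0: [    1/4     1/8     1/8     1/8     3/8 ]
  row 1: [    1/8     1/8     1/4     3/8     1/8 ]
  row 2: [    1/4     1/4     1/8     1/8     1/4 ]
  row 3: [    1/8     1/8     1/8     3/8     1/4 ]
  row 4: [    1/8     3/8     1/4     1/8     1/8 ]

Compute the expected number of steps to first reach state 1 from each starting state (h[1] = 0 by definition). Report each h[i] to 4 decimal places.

First-step conditioning: h[1] = 0; for i ≠ 1, h[i] = 1 + Σ_k P[i][k]·h[k].
  h[0] = 1 + 1/4·h[0] + 1/8·h[2] + 1/8·h[3] + 3/8·h[4]
  h[2] = 1 + 1/4·h[0] + 1/8·h[2] + 1/8·h[3] + 1/4·h[4]
  h[3] = 1 + 1/8·h[0] + 1/8·h[2] + 3/8·h[3] + 1/4·h[4]
  h[4] = 1 + 1/8·h[0] + 1/4·h[2] + 1/8·h[3] + 1/8·h[4]
Solving the 4×4 linear system over states ≠ 1 gives exactly h = [3888/823, 0, 3504/823, 4024/823, 3072/823] (h[1] = 0 is the target).

h = [4.7242, 0.0000, 4.2576, 4.8894, 3.7327]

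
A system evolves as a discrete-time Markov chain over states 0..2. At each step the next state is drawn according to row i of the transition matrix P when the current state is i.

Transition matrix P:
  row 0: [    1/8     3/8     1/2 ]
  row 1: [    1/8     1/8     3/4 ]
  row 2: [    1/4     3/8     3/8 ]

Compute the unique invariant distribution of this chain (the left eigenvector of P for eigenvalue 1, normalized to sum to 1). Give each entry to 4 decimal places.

Balance equations π_j = Σ_i π_i·P[i][j]:
  π_0 = 1/8·π_0 + 1/8·π_1 + 1/4·π_2
  π_1 = 3/8·π_0 + 1/8·π_1 + 3/8·π_2
  normalize: π_0 + π_1 + π_2 = 1
Solving the linear system gives exactly π = [17/90, 3/10, 23/45].

π = [0.1889, 0.3000, 0.5111]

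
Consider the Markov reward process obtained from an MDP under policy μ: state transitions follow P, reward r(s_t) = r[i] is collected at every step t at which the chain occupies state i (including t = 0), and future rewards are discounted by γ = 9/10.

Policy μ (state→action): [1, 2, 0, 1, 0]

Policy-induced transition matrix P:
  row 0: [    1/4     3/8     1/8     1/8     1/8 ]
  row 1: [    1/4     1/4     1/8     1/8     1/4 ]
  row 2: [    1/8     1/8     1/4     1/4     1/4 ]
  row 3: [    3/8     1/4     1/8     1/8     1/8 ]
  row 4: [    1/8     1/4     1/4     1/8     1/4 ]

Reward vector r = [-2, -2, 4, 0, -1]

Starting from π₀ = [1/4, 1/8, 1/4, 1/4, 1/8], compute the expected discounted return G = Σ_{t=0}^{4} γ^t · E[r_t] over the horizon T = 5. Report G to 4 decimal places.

t=0: π = [0.2500, 0.1250, 0.2500, 0.2500, 0.1250], E[r] = 0.1250, γ^t·E[r] = 0.125000, running G = 0.125000
t=1: π = [0.2344, 0.2500, 0.1719, 0.1563, 0.1875], E[r] = -0.4688, γ^t·E[r] = -0.421875, running G = -0.296875
t=2: π = [0.2246, 0.2578, 0.1699, 0.1465, 0.2012], E[r] = -0.4863, γ^t·E[r] = -0.393926, running G = -0.690801
t=3: π = [0.2219, 0.2568, 0.1714, 0.1462, 0.2036], E[r] = -0.4756, γ^t·E[r] = -0.346702, running G = -1.037503
t=4: π = [0.2214, 0.2563, 0.1719, 0.1464, 0.2040], E[r] = -0.4719, γ^t·E[r] = -0.309629, running G = -1.347132

G = -1.3471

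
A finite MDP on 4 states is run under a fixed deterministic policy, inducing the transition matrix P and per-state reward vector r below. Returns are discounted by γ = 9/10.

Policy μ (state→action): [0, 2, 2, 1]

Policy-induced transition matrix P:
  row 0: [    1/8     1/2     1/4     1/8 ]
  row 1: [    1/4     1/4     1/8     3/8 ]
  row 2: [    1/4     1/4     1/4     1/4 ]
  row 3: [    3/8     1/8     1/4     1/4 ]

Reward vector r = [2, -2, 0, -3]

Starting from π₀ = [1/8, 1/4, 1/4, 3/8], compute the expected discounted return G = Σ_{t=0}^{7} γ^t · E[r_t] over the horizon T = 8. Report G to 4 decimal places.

G = -5.1234

t=0: π = [0.1250, 0.2500, 0.2500, 0.3750], E[r] = -1.3750, γ^t·E[r] = -1.375000, running G = -1.375000
t=1: π = [0.2813, 0.2344, 0.2188, 0.2656], E[r] = -0.7031, γ^t·E[r] = -0.632813, running G = -2.007813
t=2: π = [0.2480, 0.2871, 0.2207, 0.2441], E[r] = -0.8105, γ^t·E[r] = -0.656543, running G = -2.664355
t=3: π = [0.2495, 0.2815, 0.2141, 0.2549], E[r] = -0.8286, γ^t·E[r] = -0.604059, running G = -3.268415
t=4: π = [0.2507, 0.2805, 0.2148, 0.2540], E[r] = -0.8217, γ^t·E[r] = -0.539108, running G = -3.807523
t=5: π = [0.2504, 0.2809, 0.2149, 0.2537], E[r] = -0.8222, γ^t·E[r] = -0.485499, running G = -4.293022
t=6: π = [0.2504, 0.2809, 0.2149, 0.2538], E[r] = -0.8224, γ^t·E[r] = -0.437049, running G = -4.730071
t=7: π = [0.2504, 0.2809, 0.2149, 0.2538], E[r] = -0.8223, γ^t·E[r] = -0.393319, running G = -5.123389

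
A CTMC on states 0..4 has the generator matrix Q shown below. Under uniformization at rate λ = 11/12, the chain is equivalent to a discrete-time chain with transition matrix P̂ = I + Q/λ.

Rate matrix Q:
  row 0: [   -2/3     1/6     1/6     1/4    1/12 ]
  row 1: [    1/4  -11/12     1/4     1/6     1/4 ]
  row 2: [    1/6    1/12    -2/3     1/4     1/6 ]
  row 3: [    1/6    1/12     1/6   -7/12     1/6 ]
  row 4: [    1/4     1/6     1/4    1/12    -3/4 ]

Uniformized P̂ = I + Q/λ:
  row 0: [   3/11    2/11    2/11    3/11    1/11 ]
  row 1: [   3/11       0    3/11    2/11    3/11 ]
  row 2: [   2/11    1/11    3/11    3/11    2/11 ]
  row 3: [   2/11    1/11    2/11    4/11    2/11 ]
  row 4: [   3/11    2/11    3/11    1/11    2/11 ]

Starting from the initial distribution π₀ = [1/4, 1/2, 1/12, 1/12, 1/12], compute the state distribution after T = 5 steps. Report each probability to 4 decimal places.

t=0: π = [0.2500, 0.5000, 0.0833, 0.0833, 0.0833]
t=1: π = [0.2576, 0.0758, 0.2424, 0.2197, 0.2045]
t=2: π = [0.2307, 0.1260, 0.2293, 0.2486, 0.1653]
t=3: π = [0.2293, 0.1155, 0.2292, 0.2538, 0.1723]
t=4: π = [0.2288, 0.1169, 0.2288, 0.2540, 0.1715]
t=5: π = [0.2288, 0.1167, 0.2288, 0.2540, 0.1716]

π = [0.2288, 0.1167, 0.2288, 0.2540, 0.1716]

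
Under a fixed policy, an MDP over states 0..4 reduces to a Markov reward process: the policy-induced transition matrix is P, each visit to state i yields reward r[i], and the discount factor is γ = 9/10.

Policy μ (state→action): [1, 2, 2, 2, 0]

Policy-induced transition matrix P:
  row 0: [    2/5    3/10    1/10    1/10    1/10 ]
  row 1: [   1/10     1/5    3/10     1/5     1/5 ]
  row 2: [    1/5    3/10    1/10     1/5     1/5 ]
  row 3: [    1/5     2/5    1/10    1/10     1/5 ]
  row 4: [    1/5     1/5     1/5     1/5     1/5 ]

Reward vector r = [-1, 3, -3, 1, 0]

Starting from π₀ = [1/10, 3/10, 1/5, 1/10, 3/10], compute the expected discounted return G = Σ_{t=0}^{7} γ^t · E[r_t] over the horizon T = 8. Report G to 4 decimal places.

t=0: π = [0.1000, 0.3000, 0.2000, 0.1000, 0.3000], E[r] = 0.3000, γ^t·E[r] = 0.300000, running G = 0.300000
t=1: π = [0.1900, 0.2500, 0.1900, 0.1800, 0.1900], E[r] = 0.1700, γ^t·E[r] = 0.153000, running G = 0.453000
t=2: π = [0.2130, 0.2740, 0.1690, 0.1630, 0.1810], E[r] = 0.2650, γ^t·E[r] = 0.214650, running G = 0.667650
t=3: π = [0.2152, 0.2708, 0.1729, 0.1624, 0.1787], E[r] = 0.2409, γ^t·E[r] = 0.175616, running G = 0.843266
t=4: π = [0.2160, 0.2713, 0.1720, 0.1622, 0.1785], E[r] = 0.2441, γ^t·E[r] = 0.160128, running G = 1.003394
t=5: π = [0.2161, 0.2712, 0.1721, 0.1622, 0.1784], E[r] = 0.2435, γ^t·E[r] = 0.143808, running G = 1.147202
t=6: π = [0.2161, 0.2713, 0.1721, 0.1622, 0.1784], E[r] = 0.2436, γ^t·E[r] = 0.129447, running G = 1.276649
t=7: π = [0.2161, 0.2713, 0.1721, 0.1622, 0.1784], E[r] = 0.2436, γ^t·E[r] = 0.116499, running G = 1.393148

G = 1.3931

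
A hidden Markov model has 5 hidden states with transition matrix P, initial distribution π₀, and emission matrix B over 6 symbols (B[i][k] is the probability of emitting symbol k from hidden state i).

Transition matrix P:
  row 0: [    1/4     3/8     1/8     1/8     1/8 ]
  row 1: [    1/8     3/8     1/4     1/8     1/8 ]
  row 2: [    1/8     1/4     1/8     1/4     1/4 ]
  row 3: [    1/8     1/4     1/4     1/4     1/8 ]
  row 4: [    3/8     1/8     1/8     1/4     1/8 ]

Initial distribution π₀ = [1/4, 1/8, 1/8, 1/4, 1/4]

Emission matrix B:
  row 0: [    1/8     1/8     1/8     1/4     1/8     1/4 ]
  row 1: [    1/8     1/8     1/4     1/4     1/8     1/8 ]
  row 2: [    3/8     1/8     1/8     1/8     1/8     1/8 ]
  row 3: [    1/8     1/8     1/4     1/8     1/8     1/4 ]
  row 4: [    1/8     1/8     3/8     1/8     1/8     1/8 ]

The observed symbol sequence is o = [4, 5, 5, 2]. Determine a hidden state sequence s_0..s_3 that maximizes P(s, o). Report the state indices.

path = [4, 0, 0, 1]

t=0: δ = [3.125e-02, 1.562e-02, 1.562e-02, 3.125e-02, 3.125e-02]  (obs o_0=4)
t=1: δ = [2.930e-03, 1.465e-03, 9.766e-04, 1.953e-03, 4.883e-04]  ψ = [4, 0, 3, 3, 0]  (obs o_1=5)
t=2: δ = [1.831e-04, 1.373e-04, 6.104e-05, 1.221e-04, 4.578e-05]  ψ = [0, 0, 3, 3, 0]  (obs o_2=5)
t=3: δ = [5.722e-06, 1.717e-05, 4.292e-06, 7.629e-06, 8.583e-06]  ψ = [0, 0, 1, 3, 0]  (obs o_3=2)
backtrack: best end state = 1; path = [4, 0, 0, 1]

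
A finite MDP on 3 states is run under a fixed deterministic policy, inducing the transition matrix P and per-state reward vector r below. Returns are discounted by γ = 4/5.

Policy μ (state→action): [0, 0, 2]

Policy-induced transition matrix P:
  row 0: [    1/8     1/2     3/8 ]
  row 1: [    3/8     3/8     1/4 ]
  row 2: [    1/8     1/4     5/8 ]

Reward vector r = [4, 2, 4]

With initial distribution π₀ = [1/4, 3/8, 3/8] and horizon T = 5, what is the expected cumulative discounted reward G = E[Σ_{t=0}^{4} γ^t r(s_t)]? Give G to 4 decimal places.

G = 11.0343

t=0: π = [0.2500, 0.3750, 0.3750], E[r] = 3.2500, γ^t·E[r] = 3.250000, running G = 3.250000
t=1: π = [0.2188, 0.3594, 0.4219], E[r] = 3.2813, γ^t·E[r] = 2.625000, running G = 5.875000
t=2: π = [0.2148, 0.3496, 0.4355], E[r] = 3.3008, γ^t·E[r] = 2.112500, running G = 7.987500
t=3: π = [0.2124, 0.3474, 0.4402], E[r] = 3.3052, γ^t·E[r] = 1.692250, running G = 9.679750
t=4: π = [0.2119, 0.3465, 0.4416], E[r] = 3.3069, γ^t·E[r] = 1.354525, running G = 11.034275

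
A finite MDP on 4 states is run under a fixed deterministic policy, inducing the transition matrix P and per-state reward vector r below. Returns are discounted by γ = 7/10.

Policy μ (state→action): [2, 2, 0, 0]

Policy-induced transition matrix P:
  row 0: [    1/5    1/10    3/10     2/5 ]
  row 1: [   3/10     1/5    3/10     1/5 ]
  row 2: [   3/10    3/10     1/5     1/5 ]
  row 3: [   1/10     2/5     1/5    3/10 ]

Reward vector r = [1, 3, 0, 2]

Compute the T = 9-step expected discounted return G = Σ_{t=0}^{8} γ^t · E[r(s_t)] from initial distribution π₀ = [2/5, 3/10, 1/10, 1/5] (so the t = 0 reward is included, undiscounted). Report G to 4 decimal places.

t=0: π = [0.4000, 0.3000, 0.1000, 0.2000], E[r] = 1.7000, γ^t·E[r] = 1.700000, running G = 1.700000
t=1: π = [0.2200, 0.2100, 0.2700, 0.3000], E[r] = 1.4500, γ^t·E[r] = 1.015000, running G = 2.715000
t=2: π = [0.2180, 0.2650, 0.2430, 0.2740], E[r] = 1.5610, γ^t·E[r] = 0.764890, running G = 3.479890
t=3: π = [0.2234, 0.2573, 0.2483, 0.2710], E[r] = 1.5373, γ^t·E[r] = 0.527294, running G = 4.007184
t=4: π = [0.2235, 0.2567, 0.2481, 0.2718], E[r] = 1.5371, γ^t·E[r] = 0.369055, running G = 4.376239
t=5: π = [0.2233, 0.2568, 0.2480, 0.2719], E[r] = 1.5375, γ^t·E[r] = 0.258406, running G = 4.634645
t=6: π = [0.2233, 0.2568, 0.2480, 0.2718], E[r] = 1.5375, γ^t·E[r] = 0.180888, running G = 4.815533
t=7: π = [0.2233, 0.2568, 0.2480, 0.2718], E[r] = 1.5375, γ^t·E[r] = 0.126621, running G = 4.942154
t=8: π = [0.2233, 0.2568, 0.2480, 0.2718], E[r] = 1.5375, γ^t·E[r] = 0.088634, running G = 5.030789

G = 5.0308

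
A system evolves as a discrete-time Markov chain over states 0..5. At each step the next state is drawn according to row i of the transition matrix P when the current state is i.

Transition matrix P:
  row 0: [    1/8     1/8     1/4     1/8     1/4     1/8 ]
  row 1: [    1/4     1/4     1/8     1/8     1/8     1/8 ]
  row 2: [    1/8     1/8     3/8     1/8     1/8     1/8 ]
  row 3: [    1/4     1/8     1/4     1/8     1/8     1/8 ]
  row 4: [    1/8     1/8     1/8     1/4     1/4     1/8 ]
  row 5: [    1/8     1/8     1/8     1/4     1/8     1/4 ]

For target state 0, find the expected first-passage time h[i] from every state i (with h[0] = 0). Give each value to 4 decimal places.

First-step conditioning: h[0] = 0; for i ≠ 0, h[i] = 1 + Σ_k P[i][k]·h[k].
  h[1] = 1 + 1/4·h[1] + 1/8·h[2] + 1/8·h[3] + 1/8·h[4] + 1/8·h[5]
  h[2] = 1 + 1/8·h[1] + 3/8·h[2] + 1/8·h[3] + 1/8·h[4] + 1/8·h[5]
  h[3] = 1 + 1/8·h[1] + 1/4·h[2] + 1/8·h[3] + 1/8·h[4] + 1/8·h[5]
  h[4] = 1 + 1/8·h[1] + 1/8·h[2] + 1/4·h[3] + 1/4·h[4] + 1/8·h[5]
  h[5] = 1 + 1/8·h[1] + 1/8·h[2] + 1/4·h[3] + 1/8·h[4] + 1/4·h[5]
Solving the 5×5 linear system over states ≠ 0 gives exactly h = [0, 384/73, 448/73, 392/73, 440/73, 440/73] (h[0] = 0 is the target).

h = [0.0000, 5.2603, 6.1370, 5.3699, 6.0274, 6.0274]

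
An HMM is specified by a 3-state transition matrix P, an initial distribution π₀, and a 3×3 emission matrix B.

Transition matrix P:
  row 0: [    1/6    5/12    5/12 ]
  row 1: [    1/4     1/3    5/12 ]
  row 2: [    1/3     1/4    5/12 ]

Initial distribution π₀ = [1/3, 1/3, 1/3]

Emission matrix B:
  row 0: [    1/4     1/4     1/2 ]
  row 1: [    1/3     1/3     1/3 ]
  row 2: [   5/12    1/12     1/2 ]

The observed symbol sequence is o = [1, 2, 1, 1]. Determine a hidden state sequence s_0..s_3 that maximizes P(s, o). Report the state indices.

path = [1, 2, 0, 1]

t=0: δ = [8.333e-02, 1.111e-01, 2.778e-02]  (obs o_0=1)
t=1: δ = [1.389e-02, 1.235e-02, 2.315e-02]  ψ = [1, 1, 1]  (obs o_1=2)
t=2: δ = [1.929e-03, 1.929e-03, 8.038e-04]  ψ = [2, 0, 2]  (obs o_2=1)
t=3: δ = [1.206e-04, 2.679e-04, 6.698e-05]  ψ = [1, 0, 0]  (obs o_3=1)
backtrack: best end state = 1; path = [1, 2, 0, 1]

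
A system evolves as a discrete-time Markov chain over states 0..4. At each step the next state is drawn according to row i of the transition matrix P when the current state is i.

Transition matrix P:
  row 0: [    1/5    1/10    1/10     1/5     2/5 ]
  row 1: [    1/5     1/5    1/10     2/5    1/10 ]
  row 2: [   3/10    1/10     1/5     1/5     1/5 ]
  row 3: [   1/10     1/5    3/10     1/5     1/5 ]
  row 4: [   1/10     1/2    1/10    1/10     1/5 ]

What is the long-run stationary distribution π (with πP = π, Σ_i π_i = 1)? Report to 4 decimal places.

Balance equations π_j = Σ_i π_i·P[i][j]:
  π_0 = 1/5·π_0 + 1/5·π_1 + 3/10·π_2 + 1/10·π_3 + 1/10·π_4
  π_1 = 1/10·π_0 + 1/5·π_1 + 1/10·π_2 + 1/5·π_3 + 1/2·π_4
  π_2 = 1/10·π_0 + 1/10·π_1 + 1/5·π_2 + 3/10·π_3 + 1/10·π_4
  π_3 = 1/5·π_0 + 2/5·π_1 + 1/5·π_2 + 1/5·π_3 + 1/10·π_4
  normalize: π_0 + π_1 + π_2 + π_3 + π_4 = 1
Solving the linear system gives exactly π = [1817/10535, 2424/10535, 1697/10535, 2369/10535, 2228/10535].

π = [0.1725, 0.2301, 0.1611, 0.2249, 0.2115]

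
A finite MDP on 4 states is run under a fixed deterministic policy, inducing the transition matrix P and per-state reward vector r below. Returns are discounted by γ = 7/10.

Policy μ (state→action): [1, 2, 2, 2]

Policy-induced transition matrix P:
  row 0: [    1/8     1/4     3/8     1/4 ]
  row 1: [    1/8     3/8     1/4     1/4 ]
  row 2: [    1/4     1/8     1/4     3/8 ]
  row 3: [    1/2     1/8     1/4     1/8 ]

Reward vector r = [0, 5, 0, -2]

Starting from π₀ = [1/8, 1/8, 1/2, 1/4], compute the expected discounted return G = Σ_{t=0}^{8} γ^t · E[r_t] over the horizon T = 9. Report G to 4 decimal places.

G = 1.1292

t=0: π = [0.1250, 0.1250, 0.5000, 0.2500], E[r] = 0.1250, γ^t·E[r] = 0.125000, running G = 0.125000
t=1: π = [0.2813, 0.1719, 0.2656, 0.2813], E[r] = 0.2969, γ^t·E[r] = 0.207813, running G = 0.332813
t=2: π = [0.2637, 0.2031, 0.2852, 0.2480], E[r] = 0.5195, γ^t·E[r] = 0.254570, running G = 0.587383
t=3: π = [0.2537, 0.2087, 0.2830, 0.2546], E[r] = 0.5344, γ^t·E[r] = 0.183307, running G = 0.770690
t=4: π = [0.2559, 0.2089, 0.2817, 0.2535], E[r] = 0.5374, γ^t·E[r] = 0.129026, running G = 0.899716
t=5: π = [0.2553, 0.2092, 0.2820, 0.2535], E[r] = 0.5390, γ^t·E[r] = 0.090587, running G = 0.990304
t=6: π = [0.2553, 0.2092, 0.2819, 0.2536], E[r] = 0.5389, γ^t·E[r] = 0.063407, running G = 1.053710
t=7: π = [0.2553, 0.2092, 0.2819, 0.2535], E[r] = 0.5390, γ^t·E[r] = 0.044389, running G = 1.098099
t=8: π = [0.2553, 0.2092, 0.2819, 0.2535], E[r] = 0.5390, γ^t·E[r] = 0.031073, running G = 1.129172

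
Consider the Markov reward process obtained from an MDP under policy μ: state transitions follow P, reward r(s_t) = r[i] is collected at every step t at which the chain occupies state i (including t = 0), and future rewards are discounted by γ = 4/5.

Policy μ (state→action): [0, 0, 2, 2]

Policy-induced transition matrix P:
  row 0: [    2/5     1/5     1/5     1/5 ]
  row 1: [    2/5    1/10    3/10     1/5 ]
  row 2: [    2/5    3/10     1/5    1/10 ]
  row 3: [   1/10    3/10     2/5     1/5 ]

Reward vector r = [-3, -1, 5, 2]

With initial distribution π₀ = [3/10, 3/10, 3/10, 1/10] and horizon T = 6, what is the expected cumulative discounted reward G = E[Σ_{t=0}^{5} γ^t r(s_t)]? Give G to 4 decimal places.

G = 1.4068

t=0: π = [0.3000, 0.3000, 0.3000, 0.1000], E[r] = 0.5000, γ^t·E[r] = 0.500000, running G = 0.500000
t=1: π = [0.3700, 0.2100, 0.2500, 0.1700], E[r] = 0.2700, γ^t·E[r] = 0.216000, running G = 0.716000
t=2: π = [0.3490, 0.2210, 0.2550, 0.1750], E[r] = 0.3570, γ^t·E[r] = 0.228480, running G = 0.944480
t=3: π = [0.3475, 0.2209, 0.2571, 0.1745], E[r] = 0.3711, γ^t·E[r] = 0.190003, running G = 1.134483
t=4: π = [0.3477, 0.2211, 0.2570, 0.1743], E[r] = 0.3695, γ^t·E[r] = 0.151351, running G = 1.285834
t=5: π = [0.3477, 0.2210, 0.2570, 0.1743], E[r] = 0.3693, γ^t·E[r] = 0.121001, running G = 1.406836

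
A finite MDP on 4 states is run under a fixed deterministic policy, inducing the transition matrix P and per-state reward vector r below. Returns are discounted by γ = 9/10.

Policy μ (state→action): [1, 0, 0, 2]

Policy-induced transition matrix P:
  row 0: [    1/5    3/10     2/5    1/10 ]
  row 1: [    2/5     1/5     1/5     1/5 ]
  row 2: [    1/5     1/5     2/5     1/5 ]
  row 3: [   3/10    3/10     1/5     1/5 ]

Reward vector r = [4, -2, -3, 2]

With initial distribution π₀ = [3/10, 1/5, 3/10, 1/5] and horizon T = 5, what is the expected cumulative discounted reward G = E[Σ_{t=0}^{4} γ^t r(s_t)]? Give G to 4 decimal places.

G = 0.1764

t=0: π = [0.3000, 0.2000, 0.3000, 0.2000], E[r] = 0.3000, γ^t·E[r] = 0.300000, running G = 0.300000
t=1: π = [0.2600, 0.2500, 0.3200, 0.1700], E[r] = -0.0800, γ^t·E[r] = -0.072000, running G = 0.228000
t=2: π = [0.2670, 0.2430, 0.3160, 0.1740], E[r] = -0.0180, γ^t·E[r] = -0.014580, running G = 0.213420
t=3: π = [0.2660, 0.2441, 0.3166, 0.1733], E[r] = -0.0274, γ^t·E[r] = -0.019975, running G = 0.193445
t=4: π = [0.2662, 0.2439, 0.3165, 0.1734], E[r] = -0.0260, γ^t·E[r] = -0.017072, running G = 0.176374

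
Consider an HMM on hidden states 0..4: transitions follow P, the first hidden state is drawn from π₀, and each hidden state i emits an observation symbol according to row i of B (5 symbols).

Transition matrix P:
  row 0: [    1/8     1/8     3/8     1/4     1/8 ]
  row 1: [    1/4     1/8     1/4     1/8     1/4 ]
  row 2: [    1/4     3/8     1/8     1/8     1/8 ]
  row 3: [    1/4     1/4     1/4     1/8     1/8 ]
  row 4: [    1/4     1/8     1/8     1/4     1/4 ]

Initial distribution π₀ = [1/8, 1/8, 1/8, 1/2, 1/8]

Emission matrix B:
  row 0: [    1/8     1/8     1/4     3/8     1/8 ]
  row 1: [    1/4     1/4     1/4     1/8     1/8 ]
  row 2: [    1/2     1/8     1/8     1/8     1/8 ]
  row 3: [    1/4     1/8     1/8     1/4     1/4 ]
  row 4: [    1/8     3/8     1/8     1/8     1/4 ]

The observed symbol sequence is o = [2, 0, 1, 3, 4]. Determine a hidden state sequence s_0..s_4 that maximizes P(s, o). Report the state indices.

path = [3, 2, 1, 0, 3]

t=0: δ = [3.125e-02, 3.125e-02, 1.562e-02, 6.250e-02, 1.562e-02]  (obs o_0=2)
t=1: δ = [1.953e-03, 3.906e-03, 7.812e-03, 1.953e-03, 9.766e-04]  ψ = [3, 3, 3, 0, 1]  (obs o_1=0)
t=2: δ = [2.441e-04, 7.324e-04, 1.221e-04, 1.221e-04, 3.662e-04]  ψ = [2, 2, 1, 2, 1]  (obs o_2=1)
t=3: δ = [6.866e-05, 1.144e-05, 2.289e-05, 2.289e-05, 2.289e-05]  ψ = [1, 1, 1, 1, 1]  (obs o_3=3)
t=4: δ = [1.073e-06, 1.073e-06, 3.219e-06, 4.292e-06, 2.146e-06]  ψ = [0, 0, 0, 0, 0]  (obs o_4=4)
backtrack: best end state = 3; path = [3, 2, 1, 0, 3]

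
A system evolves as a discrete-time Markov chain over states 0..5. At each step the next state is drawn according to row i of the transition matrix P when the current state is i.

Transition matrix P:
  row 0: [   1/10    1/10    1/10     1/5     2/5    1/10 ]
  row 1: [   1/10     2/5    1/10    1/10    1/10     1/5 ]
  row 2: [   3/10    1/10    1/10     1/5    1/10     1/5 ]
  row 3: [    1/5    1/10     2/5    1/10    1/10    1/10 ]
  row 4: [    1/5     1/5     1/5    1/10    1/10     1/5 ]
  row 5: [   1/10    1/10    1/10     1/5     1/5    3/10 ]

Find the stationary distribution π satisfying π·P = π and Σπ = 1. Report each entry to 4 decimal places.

π = [0.1644, 0.1669, 0.1622, 0.1514, 0.1680, 0.1871]

Balance equations π_j = Σ_i π_i·P[i][j]:
  π_0 = 1/10·π_0 + 1/10·π_1 + 3/10·π_2 + 1/5·π_3 + 1/5·π_4 + 1/10·π_5
  π_1 = 1/10·π_0 + 2/5·π_1 + 1/10·π_2 + 1/10·π_3 + 1/5·π_4 + 1/10·π_5
  π_2 = 1/10·π_0 + 1/10·π_1 + 1/10·π_2 + 2/5·π_3 + 1/5·π_4 + 1/10·π_5
  π_3 = 1/5·π_0 + 1/10·π_1 + 1/5·π_2 + 1/10·π_3 + 1/10·π_4 + 1/5·π_5
  π_4 = 2/5·π_0 + 1/10·π_1 + 1/10·π_2 + 1/10·π_3 + 1/10·π_4 + 1/5·π_5
  normalize: π_0 + π_1 + π_2 + π_3 + π_4 + π_5 = 1
Solving the linear system gives exactly π = [6899/41969, 7003/41969, 6808/41969, 6353/41969, 7052/41969, 7854/41969].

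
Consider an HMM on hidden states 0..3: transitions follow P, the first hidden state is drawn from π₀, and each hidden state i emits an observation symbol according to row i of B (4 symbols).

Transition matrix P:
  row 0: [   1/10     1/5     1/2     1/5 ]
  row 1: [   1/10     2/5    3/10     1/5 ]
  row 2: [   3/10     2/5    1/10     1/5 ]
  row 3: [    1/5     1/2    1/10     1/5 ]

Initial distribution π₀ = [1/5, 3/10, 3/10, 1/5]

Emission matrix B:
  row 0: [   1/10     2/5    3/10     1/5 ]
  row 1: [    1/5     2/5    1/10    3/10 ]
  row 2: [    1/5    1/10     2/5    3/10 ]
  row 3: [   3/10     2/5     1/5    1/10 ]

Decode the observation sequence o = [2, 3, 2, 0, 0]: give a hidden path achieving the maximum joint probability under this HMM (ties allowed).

path = [2, 1, 2, 1, 1]

t=0: δ = [6.000e-02, 3.000e-02, 1.200e-01, 4.000e-02]  (obs o_0=2)
t=1: δ = [7.200e-03, 1.440e-02, 9.000e-03, 2.400e-03]  ψ = [2, 2, 0, 2]  (obs o_1=3)
t=2: δ = [8.100e-04, 5.760e-04, 1.728e-03, 5.760e-04]  ψ = [2, 1, 1, 1]  (obs o_2=2)
t=3: δ = [5.184e-05, 1.382e-04, 8.100e-05, 1.037e-04]  ψ = [2, 2, 0, 2]  (obs o_3=0)
t=4: δ = [2.430e-06, 1.106e-05, 8.294e-06, 8.294e-06]  ψ = [2, 1, 1, 1]  (obs o_4=0)
backtrack: best end state = 1; path = [2, 1, 2, 1, 1]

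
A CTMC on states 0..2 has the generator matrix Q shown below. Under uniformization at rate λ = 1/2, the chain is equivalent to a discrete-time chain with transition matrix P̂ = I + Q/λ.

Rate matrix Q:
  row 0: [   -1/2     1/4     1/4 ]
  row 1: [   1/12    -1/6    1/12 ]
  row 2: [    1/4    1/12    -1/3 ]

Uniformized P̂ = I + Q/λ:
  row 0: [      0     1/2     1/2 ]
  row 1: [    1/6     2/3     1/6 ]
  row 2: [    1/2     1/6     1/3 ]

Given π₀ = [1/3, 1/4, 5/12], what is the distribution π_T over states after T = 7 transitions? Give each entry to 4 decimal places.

π = [0.2259, 0.4837, 0.2905]

t=0: π = [0.3333, 0.2500, 0.4167]
t=1: π = [0.2500, 0.4028, 0.3472]
t=2: π = [0.2407, 0.4514, 0.3079]
t=3: π = [0.2292, 0.4726, 0.2982]
t=4: π = [0.2279, 0.4794, 0.2928]
t=5: π = [0.2263, 0.4823, 0.2914]
t=6: π = [0.2261, 0.4832, 0.2907]
t=7: π = [0.2259, 0.4837, 0.2905]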